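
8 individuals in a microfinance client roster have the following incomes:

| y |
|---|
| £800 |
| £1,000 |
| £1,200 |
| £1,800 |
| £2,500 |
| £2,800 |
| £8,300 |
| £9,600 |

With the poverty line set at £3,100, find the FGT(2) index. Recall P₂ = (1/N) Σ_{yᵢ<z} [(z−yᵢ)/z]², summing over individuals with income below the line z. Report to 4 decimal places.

Poor units: £800, £1,000, £1,200, £1,800, £2,500, £2,800 (q = 6 of N = 8).
Normalized shortfalls: (3100−800)/3100 = 0.7419; (3100−1000)/3100 = 0.6774; (3100−1200)/3100 = 0.6129; (3100−1800)/3100 = 0.4194; (3100−2500)/3100 = 0.1935; (3100−2800)/3100 = 0.0968.
Squared: 0.5505; 0.4589; 0.3757; 0.1759; 0.0375; 0.0094.
Sum = 1.607700; P₂ = 1.607700 / 8 = 0.2010.

0.2010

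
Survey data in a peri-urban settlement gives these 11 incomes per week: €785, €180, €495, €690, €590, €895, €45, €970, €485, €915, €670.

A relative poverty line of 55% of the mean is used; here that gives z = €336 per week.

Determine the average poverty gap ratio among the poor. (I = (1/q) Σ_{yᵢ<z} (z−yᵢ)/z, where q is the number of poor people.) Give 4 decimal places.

Below the line: €45, €180 (q = 2 of N = 11).
Shortfall ratios (z−y)/z: 0.8661, 0.4643; sum = 1.330357.
The income-gap ratio divides by q (the poor only): 1.330357 / 2 = 0.6652.

0.6652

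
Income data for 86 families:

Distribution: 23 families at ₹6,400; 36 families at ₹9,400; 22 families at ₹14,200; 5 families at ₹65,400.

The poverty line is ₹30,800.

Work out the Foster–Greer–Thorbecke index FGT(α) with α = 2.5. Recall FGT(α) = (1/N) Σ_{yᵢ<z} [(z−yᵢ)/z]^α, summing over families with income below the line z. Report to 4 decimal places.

Poor units: 23×₹6,400, 36×₹9,400, 22×₹14,200 (q = 81 of N = 86).
Relative gaps: (30800−6400)/30800 = 0.7922 (×23); (30800−9400)/30800 = 0.6948 (×36); (30800−14200)/30800 = 0.5390 (×22).
Raised to α = 2.5: 0.55860 (×23); 0.40240 (×36); 0.21325 (×22).
Sum = 32.025643; FGT(2.5) = 32.025643 / 86 = 0.3724.

0.3724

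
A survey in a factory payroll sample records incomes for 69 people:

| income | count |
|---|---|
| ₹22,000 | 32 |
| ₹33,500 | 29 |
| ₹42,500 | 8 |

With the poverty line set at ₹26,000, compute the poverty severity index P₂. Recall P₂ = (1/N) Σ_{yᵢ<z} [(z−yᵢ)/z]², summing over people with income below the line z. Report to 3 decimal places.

0.011

Incomes under z: 32×₹22,000 (q = 32 of N = 69).
Relative gaps: (26000−22000)/26000 = 0.1538 (×32).
Squared: 0.0237 (×32).
Sum = 0.757396; P₂ = 0.757396 / 69 = 0.011.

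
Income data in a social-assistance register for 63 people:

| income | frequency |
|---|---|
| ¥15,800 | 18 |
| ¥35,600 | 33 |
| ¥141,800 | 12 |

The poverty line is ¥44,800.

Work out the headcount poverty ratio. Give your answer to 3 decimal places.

51 of the 63 people have income below ¥44,800.
H = 51/63 = 0.810.

0.810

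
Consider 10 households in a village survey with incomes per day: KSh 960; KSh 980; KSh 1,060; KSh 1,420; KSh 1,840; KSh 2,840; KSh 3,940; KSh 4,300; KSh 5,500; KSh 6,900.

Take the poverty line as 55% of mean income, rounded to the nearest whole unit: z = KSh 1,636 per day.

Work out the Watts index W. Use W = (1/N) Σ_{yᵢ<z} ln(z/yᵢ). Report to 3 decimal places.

Below the line: KSh 960, KSh 980, KSh 1,060, KSh 1,420 (q = 4 of N = 10).
ln(z/y) terms: ln(1636/960) = 0.5331; ln(1636/980) = 0.5125; ln(1636/1060) = 0.4340; ln(1636/1420) = 0.1416.
W = 1.621116 / 10 = 0.162.

0.162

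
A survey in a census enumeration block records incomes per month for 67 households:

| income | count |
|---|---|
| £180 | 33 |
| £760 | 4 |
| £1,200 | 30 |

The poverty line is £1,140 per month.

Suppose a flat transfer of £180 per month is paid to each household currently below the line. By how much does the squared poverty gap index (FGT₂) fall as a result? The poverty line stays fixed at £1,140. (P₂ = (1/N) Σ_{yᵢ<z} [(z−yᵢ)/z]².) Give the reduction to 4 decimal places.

0.1235

Before: below the line — 33×£180, 4×£760; squared poverty gap index (FGT₂) = 0.355912.
After the £180 transfer: below the line — 33×£360, 4×£940; squared poverty gap index (FGT₂) = 0.232416.
Reduction = 0.355912 − 0.232416 = 0.1235.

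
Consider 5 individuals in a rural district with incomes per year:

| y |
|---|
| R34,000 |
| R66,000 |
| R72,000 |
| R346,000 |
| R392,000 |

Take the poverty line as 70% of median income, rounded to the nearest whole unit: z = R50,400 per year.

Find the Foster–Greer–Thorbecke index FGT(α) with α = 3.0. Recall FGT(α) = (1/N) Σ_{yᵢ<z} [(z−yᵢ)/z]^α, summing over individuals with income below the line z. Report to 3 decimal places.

Below z: R34,000 (q = 1 of N = 5).
Normalized shortfalls: (50400−34000)/50400 = 0.3254.
Raised to α = 3.0: 0.03445.
Sum = 0.034454; FGT(3.0) = 0.034454 / 5 = 0.007.

0.007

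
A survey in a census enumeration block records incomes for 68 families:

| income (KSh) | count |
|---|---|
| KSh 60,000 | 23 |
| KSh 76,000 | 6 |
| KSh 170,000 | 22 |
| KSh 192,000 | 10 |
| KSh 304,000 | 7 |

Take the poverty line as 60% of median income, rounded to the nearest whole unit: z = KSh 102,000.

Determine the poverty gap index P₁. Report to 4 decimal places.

0.1618

Incomes under z: 23×KSh 60,000, 6×KSh 76,000 (q = 29 of N = 68).
Relative gaps: (102000−60000)/102000 = 0.4118 (×23); (102000−76000)/102000 = 0.2549 (×6).
Sum of shortfalls = 11.000000; P₁ averages over all N: 11.000000 / 68 = 0.1618.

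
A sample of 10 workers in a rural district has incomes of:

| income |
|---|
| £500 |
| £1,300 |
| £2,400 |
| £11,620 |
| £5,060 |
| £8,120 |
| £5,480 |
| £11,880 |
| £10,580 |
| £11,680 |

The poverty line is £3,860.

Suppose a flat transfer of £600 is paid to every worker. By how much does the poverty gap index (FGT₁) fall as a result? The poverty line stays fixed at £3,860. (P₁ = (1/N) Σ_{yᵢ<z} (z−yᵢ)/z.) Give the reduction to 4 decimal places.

Before: below the line — £500, £1,300, £2,400; poverty gap index (FGT₁) = 0.191192.
After the £600 transfer: below the line — £1,100, £1,900, £3,000; poverty gap index (FGT₁) = 0.144560.
Reduction = 0.191192 − 0.144560 = 0.0466.

0.0466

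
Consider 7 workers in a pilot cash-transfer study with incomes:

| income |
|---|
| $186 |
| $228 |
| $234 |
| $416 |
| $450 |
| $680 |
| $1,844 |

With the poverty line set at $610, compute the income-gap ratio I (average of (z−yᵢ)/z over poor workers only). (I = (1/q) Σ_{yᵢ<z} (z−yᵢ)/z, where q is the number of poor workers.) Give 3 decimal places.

Below the line: $186, $228, $234, $416, $450 (q = 5 of N = 7).
Relative gaps: 0.6951, 0.6262, 0.6164, 0.3180, 0.2623; sum = 2.518033.
I averages over the q = 5 poor units only: 2.518033 / 5 = 0.504.

0.504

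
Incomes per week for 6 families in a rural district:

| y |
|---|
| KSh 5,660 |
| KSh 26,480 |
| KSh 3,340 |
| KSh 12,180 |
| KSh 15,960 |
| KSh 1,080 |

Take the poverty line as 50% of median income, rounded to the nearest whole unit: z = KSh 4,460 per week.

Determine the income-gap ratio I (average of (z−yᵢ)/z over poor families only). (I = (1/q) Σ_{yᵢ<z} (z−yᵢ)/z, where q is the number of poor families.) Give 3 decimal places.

0.504

Below z: KSh 1,080, KSh 3,340 (q = 2 of N = 6).
Shortfall ratios (z−y)/z: 0.7578, 0.2511; sum = 1.008969.
The income-gap ratio divides by q (the poor only): 1.008969 / 2 = 0.504.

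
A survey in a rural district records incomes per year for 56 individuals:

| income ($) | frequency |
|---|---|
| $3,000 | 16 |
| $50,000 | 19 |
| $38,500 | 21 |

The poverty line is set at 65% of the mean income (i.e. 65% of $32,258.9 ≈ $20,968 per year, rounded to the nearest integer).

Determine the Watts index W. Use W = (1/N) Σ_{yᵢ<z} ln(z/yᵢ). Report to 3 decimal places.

0.556

Incomes under z: 16×$3,000 (q = 16 of N = 56).
Log gaps: ln(20968/3000) = 1.9444 (×16).
W = 31.110163 / 56 = 0.556.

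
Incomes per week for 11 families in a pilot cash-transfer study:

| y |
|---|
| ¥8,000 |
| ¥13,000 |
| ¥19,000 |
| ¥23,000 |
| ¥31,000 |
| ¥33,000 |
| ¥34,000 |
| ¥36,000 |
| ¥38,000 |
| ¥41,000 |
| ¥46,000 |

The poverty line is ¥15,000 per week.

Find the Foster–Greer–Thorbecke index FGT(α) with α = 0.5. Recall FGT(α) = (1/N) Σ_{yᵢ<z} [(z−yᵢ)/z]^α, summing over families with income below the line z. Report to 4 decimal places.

0.0953

Below the line: ¥8,000, ¥13,000 (q = 2 of N = 11).
Shortfall ratios: (15000−8000)/15000 = 0.4667; (15000−13000)/15000 = 0.1333.
Raised to α = 0.5: 0.68313; 0.36515.
Sum = 1.048278; FGT(0.5) = 1.048278 / 11 = 0.0953.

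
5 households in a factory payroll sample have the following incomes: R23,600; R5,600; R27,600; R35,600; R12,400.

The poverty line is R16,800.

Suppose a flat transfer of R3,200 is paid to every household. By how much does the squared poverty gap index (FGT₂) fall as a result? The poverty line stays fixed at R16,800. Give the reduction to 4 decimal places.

0.0562

Before: below the line — R5,600, R12,400; squared poverty gap index (FGT₂) = 0.102608.
After the R3,200 transfer: below the line — R8,800, R15,600; squared poverty gap index (FGT₂) = 0.046372.
Reduction = 0.102608 − 0.046372 = 0.0562.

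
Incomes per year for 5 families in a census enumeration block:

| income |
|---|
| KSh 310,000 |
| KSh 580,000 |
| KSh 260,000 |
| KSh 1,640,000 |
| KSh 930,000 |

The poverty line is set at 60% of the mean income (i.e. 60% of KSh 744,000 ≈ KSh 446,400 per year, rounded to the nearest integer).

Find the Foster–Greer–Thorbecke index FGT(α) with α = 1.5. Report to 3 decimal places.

Below z: KSh 260,000, KSh 310,000 (q = 2 of N = 5).
Normalized shortfalls: (446400−260000)/446400 = 0.4176; (446400−310000)/446400 = 0.3056.
Raised to α = 1.5: 0.26983; 0.16890.
Sum = 0.438727; FGT(1.5) = 0.438727 / 5 = 0.088.

0.088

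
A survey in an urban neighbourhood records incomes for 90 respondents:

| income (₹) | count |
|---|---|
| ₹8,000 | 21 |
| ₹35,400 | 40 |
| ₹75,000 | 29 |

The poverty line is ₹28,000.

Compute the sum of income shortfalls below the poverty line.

₹420,000

Below the line: 21×₹8,000 (q = 21 of N = 90).
Individual gaps: 21×(28000−8000) = 420000.
Aggregate gap = ₹420,000.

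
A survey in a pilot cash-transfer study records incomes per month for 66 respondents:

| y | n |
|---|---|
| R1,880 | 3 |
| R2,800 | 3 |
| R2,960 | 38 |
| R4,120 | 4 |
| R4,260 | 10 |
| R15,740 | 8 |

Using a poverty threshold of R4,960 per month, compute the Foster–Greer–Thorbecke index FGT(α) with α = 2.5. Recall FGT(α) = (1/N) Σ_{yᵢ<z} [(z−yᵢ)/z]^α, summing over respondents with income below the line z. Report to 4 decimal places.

0.0808

Below z: 3×R1,880, 3×R2,800, 38×R2,960, 4×R4,120, 10×R4,260 (q = 58 of N = 66).
Shortfall ratios: (4960−1880)/4960 = 0.6210 (×3); (4960−2800)/4960 = 0.4355 (×3); (4960−2960)/4960 = 0.4032 (×38); (4960−4120)/4960 = 0.1694 (×4); (4960−4260)/4960 = 0.1411 (×10).
Raised to α = 2.5: 0.30386 (×3); 0.12515 (×3); 0.10325 (×38); 0.01180 (×4); 0.00748 (×10).
Sum = 5.332390; FGT(2.5) = 5.332390 / 66 = 0.0808.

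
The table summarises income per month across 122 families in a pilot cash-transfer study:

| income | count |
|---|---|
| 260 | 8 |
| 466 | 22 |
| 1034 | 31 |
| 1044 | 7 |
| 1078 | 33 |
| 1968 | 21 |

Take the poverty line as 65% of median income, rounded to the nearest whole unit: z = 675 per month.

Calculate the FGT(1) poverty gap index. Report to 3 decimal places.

Below z: 8×260, 22×466 (q = 30 of N = 122).
Relative gaps: (675−260)/675 = 0.6148 (×8); (675−466)/675 = 0.3096 (×22).
Σ = 11.730370. Dividing by the full population N = 122 gives P₁ = 0.096.

0.096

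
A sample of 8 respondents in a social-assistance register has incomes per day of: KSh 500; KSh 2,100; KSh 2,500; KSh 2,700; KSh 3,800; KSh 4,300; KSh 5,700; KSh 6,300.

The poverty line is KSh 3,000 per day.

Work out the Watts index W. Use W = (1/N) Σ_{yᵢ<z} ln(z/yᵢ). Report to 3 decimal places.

Below the line: KSh 500, KSh 2,100, KSh 2,500, KSh 2,700 (q = 4 of N = 8).
Log shortfalls: ln(3000/500) = 1.7918; ln(3000/2100) = 0.3567; ln(3000/2500) = 0.1823; ln(3000/2700) = 0.1054.
W = 2.436116 / 8 = 0.305.

0.305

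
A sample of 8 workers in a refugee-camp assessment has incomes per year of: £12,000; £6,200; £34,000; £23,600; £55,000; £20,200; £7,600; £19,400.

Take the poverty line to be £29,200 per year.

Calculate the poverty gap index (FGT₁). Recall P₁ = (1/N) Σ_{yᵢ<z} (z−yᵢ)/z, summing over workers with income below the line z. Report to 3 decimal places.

0.369

Incomes under z: £6,200, £7,600, £12,000, £19,400, £20,200, £23,600 (q = 6 of N = 8).
Gap ratios (z−y)/z: (29200−6200)/29200 = 0.7877; (29200−7600)/29200 = 0.7397; (29200−12000)/29200 = 0.5890; (29200−19400)/29200 = 0.3356; (29200−20200)/29200 = 0.3082; (29200−23600)/29200 = 0.1918.
Sum of shortfalls = 2.952055; P₁ averages over all N: 2.952055 / 8 = 0.369.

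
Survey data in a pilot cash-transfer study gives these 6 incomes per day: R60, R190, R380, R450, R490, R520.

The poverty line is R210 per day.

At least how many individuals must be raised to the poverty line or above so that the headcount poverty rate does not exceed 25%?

Currently q = 2 of N = 6 are below the line (H = 0.333).
A headcount ratio of at most 25% allows at most ⌊0.25 × 6⌋ = 1 poor individuals.
So at least 2 − 1 = 1 must be lifted.

1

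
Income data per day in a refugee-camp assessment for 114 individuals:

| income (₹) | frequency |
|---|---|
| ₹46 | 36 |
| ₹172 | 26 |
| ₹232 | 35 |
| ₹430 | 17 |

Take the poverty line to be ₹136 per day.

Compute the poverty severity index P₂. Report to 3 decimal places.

Below the line: 36×₹46 (q = 36 of N = 114).
Normalized shortfalls: (136−46)/136 = 0.6618 (×36).
Squared: 0.4379 (×36).
Sum = 15.765571; P₂ = 15.765571 / 114 = 0.138.

0.138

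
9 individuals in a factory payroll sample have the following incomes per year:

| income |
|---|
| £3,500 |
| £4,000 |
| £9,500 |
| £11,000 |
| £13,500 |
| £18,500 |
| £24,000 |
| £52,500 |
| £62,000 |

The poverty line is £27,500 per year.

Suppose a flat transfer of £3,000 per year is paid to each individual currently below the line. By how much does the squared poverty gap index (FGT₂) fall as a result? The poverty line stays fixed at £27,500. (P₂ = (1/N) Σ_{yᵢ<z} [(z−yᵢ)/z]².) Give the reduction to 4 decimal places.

0.0864

Before: below the line — £3,500, £4,000, £9,500, £11,000, £13,500, £18,500, £24,000; squared poverty gap index (FGT₂) = 0.295868.
After the £3,000 transfer: below the line — £6,500, £7,000, £12,500, £14,000, £16,500, £21,500, £27,000; squared poverty gap index (FGT₂) = 0.209477.
Reduction = 0.295868 − 0.209477 = 0.0864.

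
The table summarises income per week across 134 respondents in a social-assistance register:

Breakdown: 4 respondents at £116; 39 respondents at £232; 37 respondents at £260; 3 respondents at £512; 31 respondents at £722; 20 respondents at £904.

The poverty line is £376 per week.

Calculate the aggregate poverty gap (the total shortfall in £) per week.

£10,948

Below z: 4×£116, 39×£232, 37×£260 (q = 80 of N = 134).
Individual gaps: 4×(376−116) = 1040; 39×(376−232) = 5616; 37×(376−260) = 4292.
Aggregate gap = £10,948.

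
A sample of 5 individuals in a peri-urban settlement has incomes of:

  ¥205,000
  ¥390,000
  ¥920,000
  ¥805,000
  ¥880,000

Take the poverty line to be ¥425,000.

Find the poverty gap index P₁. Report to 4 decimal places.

Below z: ¥205,000, ¥390,000 (q = 2 of N = 5).
Relative gaps: (425000−205000)/425000 = 0.5176; (425000−390000)/425000 = 0.0824.
Sum of shortfalls = 0.600000; P₁ averages over all N: 0.600000 / 5 = 0.1200.

0.1200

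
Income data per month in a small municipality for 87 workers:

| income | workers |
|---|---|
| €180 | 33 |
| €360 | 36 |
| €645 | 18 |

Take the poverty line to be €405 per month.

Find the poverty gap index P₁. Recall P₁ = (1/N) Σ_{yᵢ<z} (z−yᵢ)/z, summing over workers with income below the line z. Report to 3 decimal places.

Incomes under z: 33×€180, 36×€360 (q = 69 of N = 87).
Gap ratios (z−y)/z: (405−180)/405 = 0.5556 (×33); (405−360)/405 = 0.1111 (×36).
Σ = 22.333333. Dividing by the full population N = 87 gives P₁ = 0.257.

0.257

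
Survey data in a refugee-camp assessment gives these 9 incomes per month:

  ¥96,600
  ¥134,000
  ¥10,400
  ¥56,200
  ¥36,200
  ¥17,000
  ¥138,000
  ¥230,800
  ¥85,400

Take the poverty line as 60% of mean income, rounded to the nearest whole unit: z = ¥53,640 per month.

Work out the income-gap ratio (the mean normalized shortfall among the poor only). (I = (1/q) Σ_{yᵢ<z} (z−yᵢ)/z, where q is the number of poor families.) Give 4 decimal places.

0.6048

Below z: ¥10,400, ¥17,000, ¥36,200 (q = 3 of N = 9).
Relative gaps: 0.8061, 0.6831, 0.3251; sum = 1.814318.
The income-gap ratio divides by q (the poor only): 1.814318 / 3 = 0.6048.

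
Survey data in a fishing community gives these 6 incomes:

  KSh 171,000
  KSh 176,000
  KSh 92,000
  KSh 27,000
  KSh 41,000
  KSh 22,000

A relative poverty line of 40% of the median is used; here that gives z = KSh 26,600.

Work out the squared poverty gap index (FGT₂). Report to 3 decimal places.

Incomes under z: KSh 22,000 (q = 1 of N = 6).
Normalized shortfalls: (26600−22000)/26600 = 0.1729.
Squared: 0.0299.
Sum = 0.029906; P₂ = 0.029906 / 6 = 0.005.

0.005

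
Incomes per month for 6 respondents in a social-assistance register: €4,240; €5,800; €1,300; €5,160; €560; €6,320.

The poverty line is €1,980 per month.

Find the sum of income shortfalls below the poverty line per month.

€2,100

Poor units: €560, €1,300 (q = 2 of N = 6).
Individual gaps: 1980−560 = 1420; 1980−1300 = 680.
Aggregate gap = €2,100.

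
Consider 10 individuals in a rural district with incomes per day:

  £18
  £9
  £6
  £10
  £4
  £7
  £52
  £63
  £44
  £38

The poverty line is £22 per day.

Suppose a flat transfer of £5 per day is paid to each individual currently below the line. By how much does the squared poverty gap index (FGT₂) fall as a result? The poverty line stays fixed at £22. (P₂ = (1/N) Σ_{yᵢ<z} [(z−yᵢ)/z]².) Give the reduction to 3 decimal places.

0.130

Before: below the line — £4, £6, £7, £9, £10, £18; squared poverty gap index (FGT₂) = 0.23430.
After the £5 transfer: below the line — £9, £11, £12, £14, £15; squared poverty gap index (FGT₂) = 0.10393.
Reduction = 0.23430 − 0.10393 = 0.130.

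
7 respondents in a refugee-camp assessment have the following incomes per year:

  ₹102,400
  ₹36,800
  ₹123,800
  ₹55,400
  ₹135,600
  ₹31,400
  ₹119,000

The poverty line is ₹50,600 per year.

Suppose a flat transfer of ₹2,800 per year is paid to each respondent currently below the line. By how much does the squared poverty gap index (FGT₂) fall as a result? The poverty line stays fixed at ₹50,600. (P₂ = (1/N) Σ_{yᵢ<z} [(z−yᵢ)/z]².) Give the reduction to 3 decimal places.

Before: below the line — ₹31,400, ₹36,800; squared poverty gap index (FGT₂) = 0.03119.
After the ₹2,800 transfer: below the line — ₹34,200, ₹39,600; squared poverty gap index (FGT₂) = 0.02176.
Reduction = 0.03119 − 0.02176 = 0.009.

0.009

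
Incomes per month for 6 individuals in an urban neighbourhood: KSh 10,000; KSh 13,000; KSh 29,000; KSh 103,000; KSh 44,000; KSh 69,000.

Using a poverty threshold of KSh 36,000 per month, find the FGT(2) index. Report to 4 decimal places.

Below the line: KSh 10,000, KSh 13,000, KSh 29,000 (q = 3 of N = 6).
Gap ratios (z−y)/z: (36000−10000)/36000 = 0.7222; (36000−13000)/36000 = 0.6389; (36000−29000)/36000 = 0.1944.
Squared: 0.5216; 0.4082; 0.0378.
Sum = 0.967593; P₂ = 0.967593 / 6 = 0.1613.

0.1613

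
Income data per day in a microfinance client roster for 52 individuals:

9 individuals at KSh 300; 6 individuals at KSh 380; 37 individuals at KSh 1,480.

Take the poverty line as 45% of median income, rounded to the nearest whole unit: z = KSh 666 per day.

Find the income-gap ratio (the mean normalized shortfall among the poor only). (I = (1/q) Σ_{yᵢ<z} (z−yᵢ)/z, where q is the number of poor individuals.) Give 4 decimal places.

Below the line: 9×KSh 300, 6×KSh 380 (q = 15 of N = 52).
Relative gaps: 0.5495 (×9), 0.4294 (×6); sum = 7.522523.
The income-gap ratio divides by q (the poor only): 7.522523 / 15 = 0.5015.

0.5015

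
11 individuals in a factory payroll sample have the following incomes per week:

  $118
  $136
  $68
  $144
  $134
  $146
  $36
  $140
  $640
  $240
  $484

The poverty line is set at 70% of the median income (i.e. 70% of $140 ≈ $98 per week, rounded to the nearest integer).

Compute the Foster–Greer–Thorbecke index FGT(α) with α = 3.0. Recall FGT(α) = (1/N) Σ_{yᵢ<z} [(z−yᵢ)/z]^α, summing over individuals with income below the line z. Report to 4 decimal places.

Poor units: $36, $68 (q = 2 of N = 11).
Relative gaps: (98−36)/98 = 0.6327; (98−68)/98 = 0.3061.
Raised to α = 3.0: 0.25322; 0.02869.
Sum = 0.281906; FGT(3.0) = 0.281906 / 11 = 0.0256.

0.0256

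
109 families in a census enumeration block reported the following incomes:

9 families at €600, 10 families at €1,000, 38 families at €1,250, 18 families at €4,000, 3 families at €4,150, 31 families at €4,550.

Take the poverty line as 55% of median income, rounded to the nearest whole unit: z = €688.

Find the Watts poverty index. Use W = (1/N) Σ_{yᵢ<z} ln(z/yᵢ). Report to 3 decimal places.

0.011

Poor units: 9×€600 (q = 9 of N = 109).
Log shortfalls: ln(688/600) = 0.1369 (×9).
W = 1.231733 / 109 = 0.011.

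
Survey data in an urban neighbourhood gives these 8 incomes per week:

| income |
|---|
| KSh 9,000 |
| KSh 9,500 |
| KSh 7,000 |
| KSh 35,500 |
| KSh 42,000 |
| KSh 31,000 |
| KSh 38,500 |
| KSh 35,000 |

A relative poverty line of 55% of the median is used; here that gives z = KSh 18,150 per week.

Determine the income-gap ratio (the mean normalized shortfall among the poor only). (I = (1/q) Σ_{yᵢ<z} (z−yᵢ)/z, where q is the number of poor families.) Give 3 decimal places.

Incomes under z: KSh 7,000, KSh 9,000, KSh 9,500 (q = 3 of N = 8).
Relative gaps: 0.6143, 0.5041, 0.4766; sum = 1.595041.
I averages over the q = 3 poor units only: 1.595041 / 3 = 0.532.

0.532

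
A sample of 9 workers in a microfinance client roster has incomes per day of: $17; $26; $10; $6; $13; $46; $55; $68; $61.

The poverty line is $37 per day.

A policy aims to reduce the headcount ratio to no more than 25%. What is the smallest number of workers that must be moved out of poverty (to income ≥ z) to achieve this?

3

Currently q = 5 of N = 9 are below the line (H = 0.556).
A headcount ratio of at most 25% allows at most ⌊0.25 × 9⌋ = 2 poor workers.
So at least 5 − 2 = 3 must be lifted.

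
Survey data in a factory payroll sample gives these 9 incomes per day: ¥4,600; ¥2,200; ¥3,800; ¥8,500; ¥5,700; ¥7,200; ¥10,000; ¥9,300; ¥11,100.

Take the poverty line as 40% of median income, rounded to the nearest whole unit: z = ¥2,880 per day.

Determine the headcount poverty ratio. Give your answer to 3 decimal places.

1 of the 9 respondents have income below ¥2,880.
H = 1/9 = 0.111.

0.111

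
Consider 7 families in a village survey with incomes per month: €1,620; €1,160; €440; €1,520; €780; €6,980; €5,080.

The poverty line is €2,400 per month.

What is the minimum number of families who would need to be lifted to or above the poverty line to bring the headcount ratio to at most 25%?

5 of the 7 families are poor, so H = 5/7 = 0.714.
A headcount ratio of at most 25% allows at most ⌊0.25 × 7⌋ = 1 poor families.
So at least 5 − 1 = 4 must be lifted.

4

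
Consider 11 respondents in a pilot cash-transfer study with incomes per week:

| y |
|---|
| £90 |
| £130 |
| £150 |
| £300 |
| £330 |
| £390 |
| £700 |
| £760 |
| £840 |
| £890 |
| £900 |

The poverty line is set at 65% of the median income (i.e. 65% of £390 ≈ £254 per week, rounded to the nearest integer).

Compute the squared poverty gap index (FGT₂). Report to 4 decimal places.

Poor units: £90, £130, £150 (q = 3 of N = 11).
Relative gaps: (254−90)/254 = 0.6457; (254−130)/254 = 0.4882; (254−150)/254 = 0.4094.
Squared: 0.4169; 0.2383; 0.1676.
Sum = 0.822866; P₂ = 0.822866 / 11 = 0.0748.

0.0748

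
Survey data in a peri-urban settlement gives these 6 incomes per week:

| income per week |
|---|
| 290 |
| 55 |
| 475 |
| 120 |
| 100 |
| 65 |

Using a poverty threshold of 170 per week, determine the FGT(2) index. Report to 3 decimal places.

0.183

Below the line: 55, 65, 100, 120 (q = 4 of N = 6).
Shortfall ratios: (170−55)/170 = 0.6765; (170−65)/170 = 0.6176; (170−100)/170 = 0.4118; (170−120)/170 = 0.2941.
Squared: 0.4576; 0.3815; 0.1696; 0.0865.
Sum = 1.095156; P₂ = 1.095156 / 6 = 0.183.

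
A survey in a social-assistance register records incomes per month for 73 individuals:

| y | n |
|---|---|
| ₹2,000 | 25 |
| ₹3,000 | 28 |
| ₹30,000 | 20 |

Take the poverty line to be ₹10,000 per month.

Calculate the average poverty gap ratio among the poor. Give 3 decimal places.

Incomes under z: 25×₹2,000, 28×₹3,000 (q = 53 of N = 73).
Relative gaps: 0.8000 (×25), 0.7000 (×28); sum = 39.600000.
I averages over the q = 53 poor units only: 39.600000 / 53 = 0.747.

0.747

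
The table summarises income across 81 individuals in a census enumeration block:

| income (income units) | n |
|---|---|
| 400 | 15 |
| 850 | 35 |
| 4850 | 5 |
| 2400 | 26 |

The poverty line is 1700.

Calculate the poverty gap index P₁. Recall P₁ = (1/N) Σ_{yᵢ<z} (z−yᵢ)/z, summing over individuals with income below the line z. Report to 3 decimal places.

0.358

Incomes under z: 15×400, 35×850 (q = 50 of N = 81).
Normalized shortfalls: (1700−400)/1700 = 0.7647 (×15); (1700−850)/1700 = 0.5000 (×35).
Sum of shortfalls = 28.970588; P₁ averages over all N: 28.970588 / 81 = 0.358.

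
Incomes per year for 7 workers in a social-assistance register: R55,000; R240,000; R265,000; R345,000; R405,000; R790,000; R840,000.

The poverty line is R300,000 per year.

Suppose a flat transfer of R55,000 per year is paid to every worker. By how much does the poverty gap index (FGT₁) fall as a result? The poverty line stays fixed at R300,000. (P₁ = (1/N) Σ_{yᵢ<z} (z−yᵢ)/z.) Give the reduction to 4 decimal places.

Before: below the line — R55,000, R240,000, R265,000; poverty gap index (FGT₁) = 0.161905.
After the R55,000 transfer: below the line — R110,000, R295,000; poverty gap index (FGT₁) = 0.092857.
Reduction = 0.161905 − 0.092857 = 0.0690.

0.0690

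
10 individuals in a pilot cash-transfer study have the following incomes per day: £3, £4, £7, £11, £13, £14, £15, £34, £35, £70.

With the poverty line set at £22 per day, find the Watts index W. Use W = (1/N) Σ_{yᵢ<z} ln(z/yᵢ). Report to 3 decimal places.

0.690

Incomes under z: £3, £4, £7, £11, £13, £14, £15 (q = 7 of N = 10).
Log shortfalls: ln(22/3) = 1.9924; ln(22/4) = 1.7047; ln(22/7) = 1.1451; ln(22/11) = 0.6931; ln(22/13) = 0.5261; ln(22/14) = 0.4520; ln(22/15) = 0.3830.
W = 6.896528 / 10 = 0.690.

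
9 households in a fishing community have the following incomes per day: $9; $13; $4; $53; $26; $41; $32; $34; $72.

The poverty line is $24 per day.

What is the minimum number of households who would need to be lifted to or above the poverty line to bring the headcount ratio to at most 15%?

2

Currently q = 3 of N = 9 are below the line (H = 0.333).
A headcount ratio of at most 15% allows at most ⌊0.15 × 9⌋ = 1 poor households.
So at least 3 − 1 = 2 must be lifted.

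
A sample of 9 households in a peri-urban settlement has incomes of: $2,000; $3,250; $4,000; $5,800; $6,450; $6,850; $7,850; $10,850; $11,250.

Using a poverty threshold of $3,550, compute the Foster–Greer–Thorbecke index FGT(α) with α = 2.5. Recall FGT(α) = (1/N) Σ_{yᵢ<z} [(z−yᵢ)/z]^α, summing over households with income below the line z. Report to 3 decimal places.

0.014

Poor units: $2,000, $3,250 (q = 2 of N = 9).
Gap ratios (z−y)/z: (3550−2000)/3550 = 0.4366; (3550−3250)/3550 = 0.0845.
Raised to α = 2.5: 0.12597; 0.00208.
Sum = 0.128043; FGT(2.5) = 0.128043 / 9 = 0.014.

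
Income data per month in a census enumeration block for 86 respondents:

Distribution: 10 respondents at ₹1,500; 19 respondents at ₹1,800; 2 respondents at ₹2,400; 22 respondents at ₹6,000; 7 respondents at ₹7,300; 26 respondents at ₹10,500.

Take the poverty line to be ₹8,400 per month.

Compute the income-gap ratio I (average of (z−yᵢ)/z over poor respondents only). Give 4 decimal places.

0.5296

Poor units: 10×₹1,500, 19×₹1,800, 2×₹2,400, 22×₹6,000, 7×₹7,300 (q = 60 of N = 86).
Relative gaps: 0.8214 (×10), 0.7857 (×19), 0.7143 (×2), 0.2857 (×22), 0.1310 (×7); sum = 31.773810.
I averages over the q = 60 poor units only: 31.773810 / 60 = 0.5296.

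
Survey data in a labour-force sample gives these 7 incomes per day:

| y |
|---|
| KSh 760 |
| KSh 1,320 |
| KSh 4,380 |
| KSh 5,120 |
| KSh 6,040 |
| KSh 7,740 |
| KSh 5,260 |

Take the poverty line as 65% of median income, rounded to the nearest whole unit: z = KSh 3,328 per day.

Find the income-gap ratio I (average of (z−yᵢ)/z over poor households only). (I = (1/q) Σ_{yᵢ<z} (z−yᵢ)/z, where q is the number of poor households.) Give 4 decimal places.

0.6875

Incomes under z: KSh 760, KSh 1,320 (q = 2 of N = 7).
Shortfall ratios (z−y)/z: 0.7716, 0.6034; sum = 1.375000.
I averages over the q = 2 poor units only: 1.375000 / 2 = 0.6875.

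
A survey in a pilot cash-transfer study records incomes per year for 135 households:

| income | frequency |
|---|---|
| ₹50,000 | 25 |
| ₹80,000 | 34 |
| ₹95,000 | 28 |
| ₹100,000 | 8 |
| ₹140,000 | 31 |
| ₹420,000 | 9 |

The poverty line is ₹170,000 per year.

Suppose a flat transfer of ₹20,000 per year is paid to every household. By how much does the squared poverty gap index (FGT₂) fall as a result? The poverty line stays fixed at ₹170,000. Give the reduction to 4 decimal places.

Before: below the line — 25×₹50,000, 34×₹80,000, 28×₹95,000, 8×₹100,000, 31×₹140,000; squared poverty gap index (FGT₂) = 0.220428.
After the ₹20,000 transfer: below the line — 25×₹70,000, 34×₹100,000, 28×₹115,000, 8×₹120,000, 31×₹160,000; squared poverty gap index (FGT₂) = 0.134410.
Reduction = 0.220428 − 0.134410 = 0.0860.

0.0860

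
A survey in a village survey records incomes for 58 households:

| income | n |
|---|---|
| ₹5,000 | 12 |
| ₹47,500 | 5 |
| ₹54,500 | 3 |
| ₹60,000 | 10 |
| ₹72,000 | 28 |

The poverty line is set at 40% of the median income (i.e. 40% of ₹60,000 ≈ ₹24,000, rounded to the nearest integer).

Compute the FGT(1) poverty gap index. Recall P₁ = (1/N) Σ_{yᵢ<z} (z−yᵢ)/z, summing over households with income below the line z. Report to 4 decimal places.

0.1638

Incomes under z: 12×₹5,000 (q = 12 of N = 58).
Shortfall ratios: (24000−5000)/24000 = 0.7917 (×12).
Sum of shortfalls = 9.500000; P₁ averages over all N: 9.500000 / 58 = 0.1638.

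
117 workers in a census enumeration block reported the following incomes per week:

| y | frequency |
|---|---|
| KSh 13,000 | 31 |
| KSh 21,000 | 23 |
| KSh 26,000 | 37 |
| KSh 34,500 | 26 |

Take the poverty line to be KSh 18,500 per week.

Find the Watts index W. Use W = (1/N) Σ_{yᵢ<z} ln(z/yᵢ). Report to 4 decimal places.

0.0935

Poor units: 31×KSh 13,000 (q = 31 of N = 117).
Log shortfalls: ln(18500/13000) = 0.3528 (×31).
W = 10.937463 / 117 = 0.0935.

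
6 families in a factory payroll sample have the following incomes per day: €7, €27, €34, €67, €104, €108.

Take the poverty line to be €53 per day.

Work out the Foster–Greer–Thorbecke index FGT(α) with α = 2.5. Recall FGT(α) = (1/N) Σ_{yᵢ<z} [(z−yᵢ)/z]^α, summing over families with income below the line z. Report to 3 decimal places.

Below z: €7, €27, €34 (q = 3 of N = 6).
Shortfall ratios: (53−7)/53 = 0.8679; (53−27)/53 = 0.4906; (53−34)/53 = 0.3585.
Raised to α = 2.5: 0.70179; 0.16856; 0.07695.
Sum = 0.947290; FGT(2.5) = 0.947290 / 6 = 0.158.

0.158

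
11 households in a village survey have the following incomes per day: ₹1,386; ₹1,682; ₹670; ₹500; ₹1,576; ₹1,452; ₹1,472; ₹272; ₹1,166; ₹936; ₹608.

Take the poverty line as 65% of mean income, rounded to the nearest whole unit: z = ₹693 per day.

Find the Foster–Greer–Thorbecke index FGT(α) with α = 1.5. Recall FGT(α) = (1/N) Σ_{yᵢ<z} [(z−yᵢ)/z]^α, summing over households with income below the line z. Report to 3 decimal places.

0.061

Poor units: ₹272, ₹500, ₹608, ₹670 (q = 4 of N = 11).
Gap ratios (z−y)/z: (693−272)/693 = 0.6075; (693−500)/693 = 0.2785; (693−608)/693 = 0.1227; (693−670)/693 = 0.0332.
Raised to α = 1.5: 0.47350; 0.14697; 0.04296; 0.00605.
Sum = 0.669479; FGT(1.5) = 0.669479 / 11 = 0.061.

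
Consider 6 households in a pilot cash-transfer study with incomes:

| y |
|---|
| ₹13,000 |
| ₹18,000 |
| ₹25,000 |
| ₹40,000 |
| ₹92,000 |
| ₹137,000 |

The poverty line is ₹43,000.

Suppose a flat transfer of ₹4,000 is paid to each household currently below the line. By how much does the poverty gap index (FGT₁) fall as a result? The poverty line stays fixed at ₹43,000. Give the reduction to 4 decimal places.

0.0581

Before: below the line — ₹13,000, ₹18,000, ₹25,000, ₹40,000; poverty gap index (FGT₁) = 0.294574.
After the ₹4,000 transfer: below the line — ₹17,000, ₹22,000, ₹29,000; poverty gap index (FGT₁) = 0.236434.
Reduction = 0.294574 − 0.236434 = 0.0581.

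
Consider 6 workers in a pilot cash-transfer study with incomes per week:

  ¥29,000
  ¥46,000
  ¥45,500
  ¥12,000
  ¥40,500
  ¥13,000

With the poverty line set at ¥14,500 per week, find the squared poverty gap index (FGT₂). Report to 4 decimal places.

0.0067

Below the line: ¥12,000, ¥13,000 (q = 2 of N = 6).
Normalized shortfalls: (14500−12000)/14500 = 0.1724; (14500−13000)/14500 = 0.1034.
Squared: 0.0297; 0.0107.
Sum = 0.040428; P₂ = 0.040428 / 6 = 0.0067.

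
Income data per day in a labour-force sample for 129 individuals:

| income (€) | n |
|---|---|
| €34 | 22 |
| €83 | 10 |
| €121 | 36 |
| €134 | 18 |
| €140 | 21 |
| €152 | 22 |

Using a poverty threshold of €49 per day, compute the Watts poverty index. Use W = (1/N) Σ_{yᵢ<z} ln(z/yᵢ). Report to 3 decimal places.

0.062

Below the line: 22×€34 (q = 22 of N = 129).
ln(z/y) terms: ln(49/34) = 0.3655 (×22).
W = 8.040115 / 129 = 0.062.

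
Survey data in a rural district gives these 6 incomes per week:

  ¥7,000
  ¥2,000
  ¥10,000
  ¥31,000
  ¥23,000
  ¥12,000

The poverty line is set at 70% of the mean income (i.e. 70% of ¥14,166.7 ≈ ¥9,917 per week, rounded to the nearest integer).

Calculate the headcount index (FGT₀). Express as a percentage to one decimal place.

2 of the 6 respondents have income below ¥9,917.
H = 2/6 = 33.3%.

33.3%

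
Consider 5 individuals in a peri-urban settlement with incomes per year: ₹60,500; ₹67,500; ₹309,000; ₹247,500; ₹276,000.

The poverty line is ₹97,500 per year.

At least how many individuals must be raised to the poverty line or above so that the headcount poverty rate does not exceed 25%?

Currently q = 2 of N = 5 are below the line (H = 0.400).
A headcount ratio of at most 25% allows at most ⌊0.25 × 5⌋ = 1 poor individuals.
So at least 2 − 1 = 1 must be lifted.

1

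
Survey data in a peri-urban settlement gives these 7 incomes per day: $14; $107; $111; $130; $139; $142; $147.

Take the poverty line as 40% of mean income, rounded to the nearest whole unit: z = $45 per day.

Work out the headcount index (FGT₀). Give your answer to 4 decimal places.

0.1429

1 of the 7 individuals have income below $45.
H = 1/7 = 0.1429.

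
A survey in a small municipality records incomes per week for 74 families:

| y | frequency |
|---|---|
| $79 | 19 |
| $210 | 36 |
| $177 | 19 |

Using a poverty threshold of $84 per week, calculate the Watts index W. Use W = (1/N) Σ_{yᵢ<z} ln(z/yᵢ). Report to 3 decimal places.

0.016

Poor units: 19×$79 (q = 19 of N = 74).
ln(z/y) terms: ln(84/79) = 0.0614 (×19).
W = 1.166010 / 74 = 0.016.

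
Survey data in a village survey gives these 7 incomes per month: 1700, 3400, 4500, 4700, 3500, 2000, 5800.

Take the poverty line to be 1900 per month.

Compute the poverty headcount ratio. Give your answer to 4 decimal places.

0.1429

1 of the 7 households have income below 1900.
H = 1/7 = 0.1429.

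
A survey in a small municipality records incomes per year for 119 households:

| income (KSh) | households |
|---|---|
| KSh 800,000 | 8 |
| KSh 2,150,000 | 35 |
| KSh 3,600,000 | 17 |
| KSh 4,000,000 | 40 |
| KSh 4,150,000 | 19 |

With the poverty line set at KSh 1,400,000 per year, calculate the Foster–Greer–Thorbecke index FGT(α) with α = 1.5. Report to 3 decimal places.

Below z: 8×KSh 800,000 (q = 8 of N = 119).
Gap ratios (z−y)/z: (1400000−800000)/1400000 = 0.4286 (×8).
Raised to α = 1.5: 0.28057 (×8).
Sum = 2.244527; FGT(1.5) = 2.244527 / 119 = 0.019.

0.019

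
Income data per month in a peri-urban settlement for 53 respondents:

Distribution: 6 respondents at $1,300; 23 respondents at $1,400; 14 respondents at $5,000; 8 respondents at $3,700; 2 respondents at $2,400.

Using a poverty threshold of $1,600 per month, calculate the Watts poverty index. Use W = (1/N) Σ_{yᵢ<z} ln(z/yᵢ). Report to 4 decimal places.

Below the line: 6×$1,300, 23×$1,400 (q = 29 of N = 53).
Log shortfalls: ln(1600/1300) = 0.2076 (×6); ln(1600/1400) = 0.1335 (×23).
W = 4.317058 / 53 = 0.0815.

0.0815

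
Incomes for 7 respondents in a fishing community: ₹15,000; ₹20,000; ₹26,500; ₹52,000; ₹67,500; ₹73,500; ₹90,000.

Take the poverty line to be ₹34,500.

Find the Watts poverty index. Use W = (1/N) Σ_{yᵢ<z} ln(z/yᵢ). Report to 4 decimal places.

Below the line: ₹15,000, ₹20,000, ₹26,500 (q = 3 of N = 7).
ln(z/y) terms: ln(34500/15000) = 0.8329; ln(34500/20000) = 0.5452; ln(34500/26500) = 0.2638.
W = 1.641951 / 7 = 0.2346.

0.2346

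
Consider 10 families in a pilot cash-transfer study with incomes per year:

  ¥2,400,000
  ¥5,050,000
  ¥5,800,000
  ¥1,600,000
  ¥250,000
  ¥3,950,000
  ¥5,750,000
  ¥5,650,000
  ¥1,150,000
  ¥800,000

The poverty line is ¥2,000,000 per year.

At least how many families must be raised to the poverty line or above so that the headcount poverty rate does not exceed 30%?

1

Currently q = 4 of N = 10 are below the line (H = 0.400).
A headcount ratio of at most 30% allows at most ⌊0.30 × 10⌋ = 3 poor families.
So at least 4 − 3 = 1 must be lifted.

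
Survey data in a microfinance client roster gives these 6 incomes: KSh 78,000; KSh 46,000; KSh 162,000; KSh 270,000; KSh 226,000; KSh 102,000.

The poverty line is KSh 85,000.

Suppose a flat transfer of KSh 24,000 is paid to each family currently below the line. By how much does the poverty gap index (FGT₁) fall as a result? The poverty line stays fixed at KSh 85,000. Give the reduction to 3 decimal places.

Before: below the line — KSh 46,000, KSh 78,000; poverty gap index (FGT₁) = 0.09020.
After the KSh 24,000 transfer: below the line — KSh 70,000; poverty gap index (FGT₁) = 0.02941.
Reduction = 0.09020 − 0.02941 = 0.061.

0.061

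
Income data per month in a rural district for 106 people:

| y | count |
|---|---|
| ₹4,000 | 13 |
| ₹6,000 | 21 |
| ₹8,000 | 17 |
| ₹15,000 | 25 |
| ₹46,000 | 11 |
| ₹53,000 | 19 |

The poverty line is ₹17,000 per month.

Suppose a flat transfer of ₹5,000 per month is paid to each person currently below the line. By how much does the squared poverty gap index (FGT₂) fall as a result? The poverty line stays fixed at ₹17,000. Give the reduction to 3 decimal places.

0.142

Before: below the line — 13×₹4,000, 21×₹6,000, 17×₹8,000, 25×₹15,000; squared poverty gap index (FGT₂) = 0.20288.
After the ₹5,000 transfer: below the line — 13×₹9,000, 21×₹11,000, 17×₹13,000; squared poverty gap index (FGT₂) = 0.06072.
Reduction = 0.20288 − 0.06072 = 0.142.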